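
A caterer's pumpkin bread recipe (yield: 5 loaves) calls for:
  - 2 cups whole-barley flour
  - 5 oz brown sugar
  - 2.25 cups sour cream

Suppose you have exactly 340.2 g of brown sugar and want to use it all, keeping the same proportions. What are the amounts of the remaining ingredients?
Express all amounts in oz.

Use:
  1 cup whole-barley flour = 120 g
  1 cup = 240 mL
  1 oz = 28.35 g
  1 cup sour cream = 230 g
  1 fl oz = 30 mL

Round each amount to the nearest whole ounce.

The original recipe has 141.75 g of brown sugar, so the scaling factor is 340.2 ÷ 141.75 = 12/5 = 2.4.
whole-barley flour: 2 cup × 12/5 × 120 g/cup ÷ 28.35 g/oz ≈ 20 oz
sour cream: 2.25 cup × 12/5 × 230 g/cup ÷ 28.35 g/oz ≈ 44 oz

whole-barley flour: 20 oz; sour cream: 44 oz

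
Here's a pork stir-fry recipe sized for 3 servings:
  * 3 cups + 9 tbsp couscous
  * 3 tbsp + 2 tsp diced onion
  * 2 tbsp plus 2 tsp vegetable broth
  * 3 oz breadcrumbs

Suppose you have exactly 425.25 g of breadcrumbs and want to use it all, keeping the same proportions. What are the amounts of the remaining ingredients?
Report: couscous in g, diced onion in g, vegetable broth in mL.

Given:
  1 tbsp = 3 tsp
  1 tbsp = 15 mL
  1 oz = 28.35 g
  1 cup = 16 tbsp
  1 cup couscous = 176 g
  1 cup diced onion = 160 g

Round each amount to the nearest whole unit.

couscous: 3135 g; diced onion: 183 g; vegetable broth: 200 mL

The original recipe has 85.05 g of breadcrumbs, so the scaling factor is 425.25 ÷ 85.05 = 5.
couscous: (3 cup + 9 tbsp = 3.5625 cup) × 5 × 176 g/cup = 3135 g
diced onion: (3 tbsp + 2 tsp = 11/3 tbsp) × 5 ÷ 16 tbsp/cup × 160 g/cup ≈ 183 g
vegetable broth: (2 tbsp + 2 tsp = 8/3 tbsp) × 5 × 15 mL/tbsp = 200 mL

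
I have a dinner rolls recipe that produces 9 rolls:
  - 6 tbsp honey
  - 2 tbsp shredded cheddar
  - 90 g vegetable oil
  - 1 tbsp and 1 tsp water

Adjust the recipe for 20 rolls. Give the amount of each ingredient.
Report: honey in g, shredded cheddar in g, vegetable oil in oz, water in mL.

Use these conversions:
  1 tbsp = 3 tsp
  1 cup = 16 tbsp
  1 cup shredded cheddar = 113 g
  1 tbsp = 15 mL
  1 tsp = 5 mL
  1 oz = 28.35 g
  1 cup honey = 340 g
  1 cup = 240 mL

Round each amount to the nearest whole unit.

Scaling factor: 20/9.
honey: 6 tbsp × 20/9 ÷ 16 tbsp/cup × 340 g/cup ≈ 283 g
shredded cheddar: 2 tbsp × 20/9 ÷ 16 tbsp/cup × 113 g/cup ≈ 31 g
vegetable oil: 90 g × 20/9 ÷ 28.35 g/oz ≈ 7 oz
water: (1 tbsp + 1 tsp = 4/3 tbsp) × 20/9 × 15 mL/tbsp ≈ 44 mL

honey: 283 g; shredded cheddar: 31 g; vegetable oil: 7 oz; water: 44 mL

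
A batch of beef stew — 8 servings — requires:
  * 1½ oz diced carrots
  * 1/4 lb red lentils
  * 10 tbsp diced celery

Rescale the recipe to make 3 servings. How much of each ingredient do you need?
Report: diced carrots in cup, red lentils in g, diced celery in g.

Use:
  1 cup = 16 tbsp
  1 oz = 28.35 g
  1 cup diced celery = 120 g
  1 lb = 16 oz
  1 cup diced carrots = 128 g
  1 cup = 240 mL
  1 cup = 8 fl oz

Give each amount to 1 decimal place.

Scaling factor: 3/8 = 0.375.
diced carrots: 1.5 oz × 3/8 × 28.35 g/oz ÷ 128 g/cup ≈ 0.1 cup
red lentils: 0.25 lb × 3/8 × 16 oz/lb × 28.35 g/oz ≈ 42.5 g
diced celery: 10 tbsp × 3/8 ÷ 16 tbsp/cup × 120 g/cup ≈ 28.1 g

diced carrots: 0.1 cup; red lentils: 42.5 g; diced celery: 28.1 g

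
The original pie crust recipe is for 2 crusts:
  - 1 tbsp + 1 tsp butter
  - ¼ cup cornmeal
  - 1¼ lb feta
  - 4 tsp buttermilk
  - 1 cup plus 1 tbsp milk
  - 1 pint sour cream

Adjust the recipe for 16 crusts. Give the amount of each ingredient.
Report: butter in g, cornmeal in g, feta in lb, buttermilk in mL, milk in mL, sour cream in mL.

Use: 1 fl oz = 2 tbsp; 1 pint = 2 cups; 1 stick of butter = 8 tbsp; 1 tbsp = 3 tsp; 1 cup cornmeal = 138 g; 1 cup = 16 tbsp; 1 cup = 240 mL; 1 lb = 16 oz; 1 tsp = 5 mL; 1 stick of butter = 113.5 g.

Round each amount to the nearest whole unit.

Scaling factor: 16/2 = 8.
butter: (1 tbsp + 1 tsp = 4/3 tbsp) × 8 ÷ 8 tbsp/stick × 113.5 g/stick ≈ 151 g
cornmeal: 0.25 cup × 8 × 138 g/cup = 276 g
feta: 1.25 lb × 8 = 10 lb
buttermilk: 4 tsp × 8 × 5 mL/tsp = 160 mL
milk: (1 cup + 1 tbsp = 1.0625 cup) × 8 × 240 mL/cup = 2040 mL
sour cream: 1 pint × 8 × 2 cup/pint × 240 mL/cup = 3840 mL

butter: 151 g; cornmeal: 276 g; feta: 10 lb; buttermilk: 160 mL; milk: 2040 mL; sour cream: 3840 mL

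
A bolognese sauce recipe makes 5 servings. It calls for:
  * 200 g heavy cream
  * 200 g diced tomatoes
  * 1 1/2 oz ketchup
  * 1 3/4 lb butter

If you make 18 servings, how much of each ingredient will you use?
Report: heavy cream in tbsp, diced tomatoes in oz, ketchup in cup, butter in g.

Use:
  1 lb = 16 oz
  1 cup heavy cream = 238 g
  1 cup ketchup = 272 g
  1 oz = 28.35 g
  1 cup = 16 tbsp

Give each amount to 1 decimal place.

Scaling factor: 18/5 = 3.6.
heavy cream: 200 g × 18/5 ÷ 238 g/cup × 16 tbsp/cup ≈ 48.4 tbsp
diced tomatoes: 200 g × 18/5 ÷ 28.35 g/oz ≈ 25.4 oz
ketchup: 1.5 oz × 18/5 × 28.35 g/oz ÷ 272 g/cup ≈ 0.6 cup
butter: 1.75 lb × 18/5 × 16 oz/lb × 28.35 g/oz ≈ 2857.7 g

heavy cream: 48.4 tbsp; diced tomatoes: 25.4 oz; ketchup: 0.6 cup; butter: 2857.7 g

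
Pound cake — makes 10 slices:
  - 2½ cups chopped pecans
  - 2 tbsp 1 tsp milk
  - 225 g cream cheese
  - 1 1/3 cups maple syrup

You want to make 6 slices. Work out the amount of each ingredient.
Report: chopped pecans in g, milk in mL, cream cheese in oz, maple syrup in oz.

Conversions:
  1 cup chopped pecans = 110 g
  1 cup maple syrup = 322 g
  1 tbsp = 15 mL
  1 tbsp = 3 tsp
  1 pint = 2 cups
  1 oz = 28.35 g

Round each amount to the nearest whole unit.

chopped pecans: 165 g; milk: 21 mL; cream cheese: 5 oz; maple syrup: 9 oz

Scaling factor: 6/10 = 3/5 = 0.6.
chopped pecans: 2.5 cup × 3/5 × 110 g/cup = 165 g
milk: (2 tbsp + 1 tsp = 7/3 tbsp) × 3/5 × 15 mL/tbsp = 21 mL
cream cheese: 225 g × 3/5 ÷ 28.35 g/oz ≈ 5 oz
maple syrup: 4/3 cup × 3/5 × 322 g/cup ÷ 28.35 g/oz ≈ 9 oz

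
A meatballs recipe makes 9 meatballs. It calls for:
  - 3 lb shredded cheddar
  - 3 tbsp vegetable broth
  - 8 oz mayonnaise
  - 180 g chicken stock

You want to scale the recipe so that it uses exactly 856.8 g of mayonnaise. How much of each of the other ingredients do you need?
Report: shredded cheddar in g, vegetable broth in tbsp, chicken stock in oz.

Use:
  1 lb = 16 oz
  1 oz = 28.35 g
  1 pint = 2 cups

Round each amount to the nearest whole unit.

The original recipe has 226.8 g of mayonnaise, so the scaling factor is 856.8 ÷ 226.8 = 34/9.
shredded cheddar: 3 lb × 34/9 × 16 oz/lb × 28.35 g/oz ≈ 5141 g
vegetable broth: 3 tbsp × 34/9 ≈ 11 tbsp
chicken stock: 180 g × 34/9 ÷ 28.35 g/oz ≈ 24 oz

shredded cheddar: 5141 g; vegetable broth: 11 tbsp; chicken stock: 24 oz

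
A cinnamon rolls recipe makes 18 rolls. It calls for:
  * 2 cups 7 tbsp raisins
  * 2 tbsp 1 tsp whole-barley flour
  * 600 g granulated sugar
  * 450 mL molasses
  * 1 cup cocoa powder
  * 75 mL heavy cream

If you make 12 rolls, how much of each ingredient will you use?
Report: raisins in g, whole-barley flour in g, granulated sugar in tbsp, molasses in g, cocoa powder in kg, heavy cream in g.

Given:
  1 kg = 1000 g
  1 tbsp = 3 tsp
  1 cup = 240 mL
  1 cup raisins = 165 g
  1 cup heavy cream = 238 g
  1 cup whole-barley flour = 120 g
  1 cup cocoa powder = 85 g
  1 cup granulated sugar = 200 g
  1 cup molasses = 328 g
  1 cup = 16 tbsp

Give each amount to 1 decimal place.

raisins: 268.1 g; whole-barley flour: 11.7 g; granulated sugar: 32.0 tbsp; molasses: 410.0 g; cocoa powder: 0.1 kg; heavy cream: 49.6 g

Scaling factor: 12/18 = 2/3.
raisins: (2 cup + 7 tbsp = 2.4375 cup) × 2/3 × 165 g/cup ≈ 268.1 g
whole-barley flour: (2 tbsp + 1 tsp = 7/3 tbsp) × 2/3 ÷ 16 tbsp/cup × 120 g/cup ≈ 11.7 g
granulated sugar: 600 g × 2/3 ÷ 200 g/cup × 16 tbsp/cup = 32.0 tbsp
molasses: 450 mL × 2/3 ÷ 240 mL/cup × 328 g/cup = 410.0 g
cocoa powder: 1 cup × 2/3 × 85 g/cup ÷ 1000 g/kg ≈ 0.1 kg
heavy cream: 75 mL × 2/3 ÷ 240 mL/cup × 238 g/cup ≈ 49.6 g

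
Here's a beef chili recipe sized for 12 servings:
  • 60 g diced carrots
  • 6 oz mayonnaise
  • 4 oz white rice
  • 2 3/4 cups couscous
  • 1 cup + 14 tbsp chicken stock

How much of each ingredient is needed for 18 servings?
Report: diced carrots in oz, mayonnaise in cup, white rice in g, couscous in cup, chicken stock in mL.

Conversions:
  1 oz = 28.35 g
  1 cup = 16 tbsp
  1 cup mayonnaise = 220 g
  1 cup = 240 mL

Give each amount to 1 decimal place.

Scaling factor: 18/12 = 3/2 = 1.5.
diced carrots: 60 g × 3/2 ÷ 28.35 g/oz ≈ 3.2 oz
mayonnaise: 6 oz × 3/2 × 28.35 g/oz ÷ 220 g/cup ≈ 1.2 cup
white rice: 4 oz × 3/2 × 28.35 g/oz = 170.1 g
couscous: 2.75 cup × 3/2 ≈ 4.1 cup
chicken stock: (1 cup + 14 tbsp = 1.875 cup) × 3/2 × 240 mL/cup = 675.0 mL

diced carrots: 3.2 oz; mayonnaise: 1.2 cup; white rice: 170.1 g; couscous: 4.1 cup; chicken stock: 675.0 mL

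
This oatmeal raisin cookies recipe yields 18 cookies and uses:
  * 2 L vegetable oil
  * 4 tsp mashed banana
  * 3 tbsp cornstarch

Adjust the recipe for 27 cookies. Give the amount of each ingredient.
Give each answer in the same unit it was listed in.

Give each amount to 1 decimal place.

Scaling factor: 27/18 = 3/2 = 1.5.
vegetable oil: 2 L × 3/2 = 3.0 L
mashed banana: 4 tsp × 3/2 = 6.0 tsp
cornstarch: 3 tbsp × 3/2 = 4.5 tbsp

vegetable oil: 3.0 L; mashed banana: 6.0 tsp; cornstarch: 4.5 tbsp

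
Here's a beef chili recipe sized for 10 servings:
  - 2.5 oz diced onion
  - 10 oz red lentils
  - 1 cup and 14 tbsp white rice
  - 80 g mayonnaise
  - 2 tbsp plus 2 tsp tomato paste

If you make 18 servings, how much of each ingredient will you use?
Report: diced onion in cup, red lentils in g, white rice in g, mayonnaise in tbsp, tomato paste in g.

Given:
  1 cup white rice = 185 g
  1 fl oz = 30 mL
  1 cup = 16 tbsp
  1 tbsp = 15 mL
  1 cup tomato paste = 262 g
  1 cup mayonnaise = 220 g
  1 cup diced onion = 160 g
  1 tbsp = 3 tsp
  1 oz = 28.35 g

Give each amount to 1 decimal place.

Scaling factor: 18/10 = 9/5 = 1.8.
diced onion: 2.5 oz × 9/5 × 28.35 g/oz ÷ 160 g/cup ≈ 0.8 cup
red lentils: 10 oz × 9/5 × 28.35 g/oz = 510.3 g
white rice: (1 cup + 14 tbsp = 1.875 cup) × 9/5 × 185 g/cup ≈ 624.4 g
mayonnaise: 80 g × 9/5 ÷ 220 g/cup × 16 tbsp/cup ≈ 10.5 tbsp
tomato paste: (2 tbsp + 2 tsp = 8/3 tbsp) × 9/5 ÷ 16 tbsp/cup × 262 g/cup = 78.6 g

diced onion: 0.8 cup; red lentils: 510.3 g; white rice: 624.4 g; mayonnaise: 10.5 tbsp; tomato paste: 78.6 g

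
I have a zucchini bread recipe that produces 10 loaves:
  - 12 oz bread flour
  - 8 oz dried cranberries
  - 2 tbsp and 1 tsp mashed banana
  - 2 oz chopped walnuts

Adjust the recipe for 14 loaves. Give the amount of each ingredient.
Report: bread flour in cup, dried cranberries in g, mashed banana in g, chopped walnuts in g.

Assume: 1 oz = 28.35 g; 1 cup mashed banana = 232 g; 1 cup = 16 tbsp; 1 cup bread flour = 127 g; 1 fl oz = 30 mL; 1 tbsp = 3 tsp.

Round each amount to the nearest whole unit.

Scaling factor: 14/10 = 7/5 = 1.4.
bread flour: 12 oz × 7/5 × 28.35 g/oz ÷ 127 g/cup ≈ 4 cup
dried cranberries: 8 oz × 7/5 × 28.35 g/oz ≈ 318 g
mashed banana: (2 tbsp + 1 tsp = 7/3 tbsp) × 7/5 ÷ 16 tbsp/cup × 232 g/cup ≈ 47 g
chopped walnuts: 2 oz × 7/5 × 28.35 g/oz ≈ 79 g

bread flour: 4 cup; dried cranberries: 318 g; mashed banana: 47 g; chopped walnuts: 79 g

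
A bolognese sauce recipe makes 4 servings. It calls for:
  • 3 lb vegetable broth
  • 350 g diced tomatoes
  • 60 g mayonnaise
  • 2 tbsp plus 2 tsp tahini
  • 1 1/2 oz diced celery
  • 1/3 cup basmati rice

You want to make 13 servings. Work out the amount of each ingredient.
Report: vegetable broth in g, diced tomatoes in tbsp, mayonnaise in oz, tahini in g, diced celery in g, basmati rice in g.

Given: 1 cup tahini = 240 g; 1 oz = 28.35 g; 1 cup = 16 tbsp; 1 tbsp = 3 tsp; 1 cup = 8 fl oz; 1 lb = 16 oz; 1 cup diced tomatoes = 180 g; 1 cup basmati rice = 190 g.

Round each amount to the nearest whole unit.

vegetable broth: 4423 g; diced tomatoes: 101 tbsp; mayonnaise: 7 oz; tahini: 130 g; diced celery: 138 g; basmati rice: 206 g

Scaling factor: 13/4 = 3.25.
vegetable broth: 3 lb × 13/4 × 16 oz/lb × 28.35 g/oz ≈ 4423 g
diced tomatoes: 350 g × 13/4 ÷ 180 g/cup × 16 tbsp/cup ≈ 101 tbsp
mayonnaise: 60 g × 13/4 ÷ 28.35 g/oz ≈ 7 oz
tahini: (2 tbsp + 2 tsp = 8/3 tbsp) × 13/4 ÷ 16 tbsp/cup × 240 g/cup = 130 g
diced celery: 1.5 oz × 13/4 × 28.35 g/oz ≈ 138 g
basmati rice: 1/3 cup × 13/4 × 190 g/cup ≈ 206 g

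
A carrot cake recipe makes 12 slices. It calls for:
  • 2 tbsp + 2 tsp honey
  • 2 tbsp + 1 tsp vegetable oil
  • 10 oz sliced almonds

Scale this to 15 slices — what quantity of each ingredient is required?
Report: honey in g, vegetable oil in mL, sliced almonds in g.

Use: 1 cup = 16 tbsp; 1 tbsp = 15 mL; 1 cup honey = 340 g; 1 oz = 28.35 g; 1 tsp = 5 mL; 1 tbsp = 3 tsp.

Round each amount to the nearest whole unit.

Scaling factor: 15/12 = 5/4 = 1.25.
honey: (2 tbsp + 2 tsp = 8/3 tbsp) × 5/4 ÷ 16 tbsp/cup × 340 g/cup ≈ 71 g
vegetable oil: (2 tbsp + 1 tsp = 7/3 tbsp) × 5/4 × 15 mL/tbsp ≈ 44 mL
sliced almonds: 10 oz × 5/4 × 28.35 g/oz ≈ 354 g

honey: 71 g; vegetable oil: 44 mL; sliced almonds: 354 g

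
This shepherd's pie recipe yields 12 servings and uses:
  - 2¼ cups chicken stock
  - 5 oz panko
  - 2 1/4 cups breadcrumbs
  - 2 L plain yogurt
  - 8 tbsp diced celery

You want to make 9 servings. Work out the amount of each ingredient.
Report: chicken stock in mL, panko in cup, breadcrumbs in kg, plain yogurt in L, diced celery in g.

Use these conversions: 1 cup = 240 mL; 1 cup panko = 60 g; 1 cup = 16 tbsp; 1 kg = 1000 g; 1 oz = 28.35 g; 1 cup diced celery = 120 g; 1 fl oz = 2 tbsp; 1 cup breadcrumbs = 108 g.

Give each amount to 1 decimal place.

Scaling factor: 9/12 = 3/4 = 0.75.
chicken stock: 2.25 cup × 3/4 × 240 mL/cup = 405.0 mL
panko: 5 oz × 3/4 × 28.35 g/oz ÷ 60 g/cup ≈ 1.8 cup
breadcrumbs: 2.25 cup × 3/4 × 108 g/cup ÷ 1000 g/kg ≈ 0.2 kg
plain yogurt: 2 L × 3/4 = 1.5 L
diced celery: 8 tbsp × 3/4 ÷ 16 tbsp/cup × 120 g/cup = 45.0 g

chicken stock: 405.0 mL; panko: 1.8 cup; breadcrumbs: 0.2 kg; plain yogurt: 1.5 L; diced celery: 45.0 g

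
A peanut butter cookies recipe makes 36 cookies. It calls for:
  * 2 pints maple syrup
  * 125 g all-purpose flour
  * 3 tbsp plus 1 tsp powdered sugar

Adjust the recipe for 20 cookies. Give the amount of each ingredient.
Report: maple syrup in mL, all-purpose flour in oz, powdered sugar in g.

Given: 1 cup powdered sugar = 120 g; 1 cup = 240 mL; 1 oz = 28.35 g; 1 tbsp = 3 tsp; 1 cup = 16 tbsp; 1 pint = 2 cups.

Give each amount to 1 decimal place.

maple syrup: 533.3 mL; all-purpose flour: 2.4 oz; powdered sugar: 13.9 g

Scaling factor: 20/36 = 5/9.
maple syrup: 2 pint × 5/9 × 2 cup/pint × 240 mL/cup ≈ 533.3 mL
all-purpose flour: 125 g × 5/9 ÷ 28.35 g/oz ≈ 2.4 oz
powdered sugar: (3 tbsp + 1 tsp = 10/3 tbsp) × 5/9 ÷ 16 tbsp/cup × 120 g/cup ≈ 13.9 g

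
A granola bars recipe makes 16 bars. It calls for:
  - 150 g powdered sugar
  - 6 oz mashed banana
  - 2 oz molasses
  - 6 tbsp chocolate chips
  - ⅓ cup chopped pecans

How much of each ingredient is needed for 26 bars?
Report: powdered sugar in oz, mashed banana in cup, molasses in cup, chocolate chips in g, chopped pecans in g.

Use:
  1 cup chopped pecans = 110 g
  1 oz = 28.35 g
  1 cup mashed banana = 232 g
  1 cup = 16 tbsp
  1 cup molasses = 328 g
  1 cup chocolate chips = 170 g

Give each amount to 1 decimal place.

powdered sugar: 8.6 oz; mashed banana: 1.2 cup; molasses: 0.3 cup; chocolate chips: 103.6 g; chopped pecans: 59.6 g

Scaling factor: 26/16 = 13/8 = 1.625.
powdered sugar: 150 g × 13/8 ÷ 28.35 g/oz ≈ 8.6 oz
mashed banana: 6 oz × 13/8 × 28.35 g/oz ÷ 232 g/cup ≈ 1.2 cup
molasses: 2 oz × 13/8 × 28.35 g/oz ÷ 328 g/cup ≈ 0.3 cup
chocolate chips: 6 tbsp × 13/8 ÷ 16 tbsp/cup × 170 g/cup ≈ 103.6 g
chopped pecans: 1/3 cup × 13/8 × 110 g/cup ≈ 59.6 g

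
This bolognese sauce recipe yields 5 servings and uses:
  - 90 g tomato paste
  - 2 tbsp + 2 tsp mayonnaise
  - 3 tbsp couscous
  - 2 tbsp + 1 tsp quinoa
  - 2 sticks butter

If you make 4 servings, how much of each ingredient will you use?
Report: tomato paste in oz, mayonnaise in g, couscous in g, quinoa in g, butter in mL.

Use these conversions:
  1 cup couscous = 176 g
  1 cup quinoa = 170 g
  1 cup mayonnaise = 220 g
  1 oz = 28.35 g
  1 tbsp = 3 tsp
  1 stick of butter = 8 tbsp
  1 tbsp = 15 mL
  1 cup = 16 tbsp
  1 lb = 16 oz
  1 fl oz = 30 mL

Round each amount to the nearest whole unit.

Scaling factor: 4/5 = 0.8.
tomato paste: 90 g × 4/5 ÷ 28.35 g/oz ≈ 3 oz
mayonnaise: (2 tbsp + 2 tsp = 8/3 tbsp) × 4/5 ÷ 16 tbsp/cup × 220 g/cup ≈ 29 g
couscous: 3 tbsp × 4/5 ÷ 16 tbsp/cup × 176 g/cup ≈ 26 g
quinoa: (2 tbsp + 1 tsp = 7/3 tbsp) × 4/5 ÷ 16 tbsp/cup × 170 g/cup ≈ 20 g
butter: 2 stick × 4/5 × 8 tbsp/stick × 15 mL/tbsp = 192 mL

tomato paste: 3 oz; mayonnaise: 29 g; couscous: 26 g; quinoa: 20 g; butter: 192 mL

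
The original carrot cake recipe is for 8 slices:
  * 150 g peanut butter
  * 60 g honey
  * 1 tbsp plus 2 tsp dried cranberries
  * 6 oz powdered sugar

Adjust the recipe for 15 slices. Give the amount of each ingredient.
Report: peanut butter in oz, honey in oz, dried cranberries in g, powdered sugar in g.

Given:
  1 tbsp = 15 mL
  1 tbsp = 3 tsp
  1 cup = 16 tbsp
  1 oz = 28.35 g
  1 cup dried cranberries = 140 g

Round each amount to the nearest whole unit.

peanut butter: 10 oz; honey: 4 oz; dried cranberries: 27 g; powdered sugar: 319 g

Scaling factor: 15/8 = 1.875.
peanut butter: 150 g × 15/8 ÷ 28.35 g/oz ≈ 10 oz
honey: 60 g × 15/8 ÷ 28.35 g/oz ≈ 4 oz
dried cranberries: (1 tbsp + 2 tsp = 5/3 tbsp) × 15/8 ÷ 16 tbsp/cup × 140 g/cup ≈ 27 g
powdered sugar: 6 oz × 15/8 × 28.35 g/oz ≈ 319 g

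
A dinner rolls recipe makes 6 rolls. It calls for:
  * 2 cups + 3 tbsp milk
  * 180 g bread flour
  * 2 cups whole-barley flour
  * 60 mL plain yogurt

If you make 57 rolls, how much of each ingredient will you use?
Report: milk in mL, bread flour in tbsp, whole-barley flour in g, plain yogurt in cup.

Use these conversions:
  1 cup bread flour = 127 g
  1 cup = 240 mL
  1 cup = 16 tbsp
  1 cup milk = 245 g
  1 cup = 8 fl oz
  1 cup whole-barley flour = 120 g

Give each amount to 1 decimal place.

Scaling factor: 57/6 = 19/2 = 9.5.
milk: (2 cup + 3 tbsp = 2.1875 cup) × 19/2 × 240 mL/cup = 4987.5 mL
bread flour: 180 g × 19/2 ÷ 127 g/cup × 16 tbsp/cup ≈ 215.4 tbsp
whole-barley flour: 2 cup × 19/2 × 120 g/cup = 2280.0 g
plain yogurt: 60 mL × 19/2 ÷ 240 mL/cup ≈ 2.4 cup

milk: 4987.5 mL; bread flour: 215.4 tbsp; whole-barley flour: 2280.0 g; plain yogurt: 2.4 cup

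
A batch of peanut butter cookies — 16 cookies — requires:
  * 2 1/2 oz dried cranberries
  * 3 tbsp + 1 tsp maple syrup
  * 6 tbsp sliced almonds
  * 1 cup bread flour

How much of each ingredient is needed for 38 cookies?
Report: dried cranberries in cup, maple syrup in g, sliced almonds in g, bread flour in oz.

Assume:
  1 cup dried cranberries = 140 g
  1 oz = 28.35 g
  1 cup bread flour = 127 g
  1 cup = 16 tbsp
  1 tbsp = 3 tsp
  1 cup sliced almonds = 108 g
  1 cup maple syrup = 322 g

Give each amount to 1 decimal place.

dried cranberries: 1.2 cup; maple syrup: 159.3 g; sliced almonds: 96.2 g; bread flour: 10.6 oz

Scaling factor: 38/16 = 19/8 = 2.375.
dried cranberries: 2.5 oz × 19/8 × 28.35 g/oz ÷ 140 g/cup ≈ 1.2 cup
maple syrup: (3 tbsp + 1 tsp = 10/3 tbsp) × 19/8 ÷ 16 tbsp/cup × 322 g/cup ≈ 159.3 g
sliced almonds: 6 tbsp × 19/8 ÷ 16 tbsp/cup × 108 g/cup ≈ 96.2 g
bread flour: 1 cup × 19/8 × 127 g/cup ÷ 28.35 g/oz ≈ 10.6 oz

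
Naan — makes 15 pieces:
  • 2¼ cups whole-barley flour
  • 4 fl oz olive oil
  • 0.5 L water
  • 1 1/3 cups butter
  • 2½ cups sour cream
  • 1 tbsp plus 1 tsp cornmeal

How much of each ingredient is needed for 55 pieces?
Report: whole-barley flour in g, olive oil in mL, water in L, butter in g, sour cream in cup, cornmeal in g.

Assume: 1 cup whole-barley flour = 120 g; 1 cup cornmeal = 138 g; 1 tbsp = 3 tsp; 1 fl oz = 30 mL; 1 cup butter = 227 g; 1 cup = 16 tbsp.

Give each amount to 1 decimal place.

whole-barley flour: 990.0 g; olive oil: 440.0 mL; water: 1.8 L; butter: 1109.8 g; sour cream: 9.2 cup; cornmeal: 42.2 g

Scaling factor: 55/15 = 11/3.
whole-barley flour: 2.25 cup × 11/3 × 120 g/cup = 990.0 g
olive oil: 4 fl oz × 11/3 × 30 mL/fl oz = 440.0 mL
water: 0.5 L × 11/3 ≈ 1.8 L
butter: 4/3 cup × 11/3 × 227 g/cup ≈ 1109.8 g
sour cream: 2.5 cup × 11/3 ≈ 9.2 cup
cornmeal: (1 tbsp + 1 tsp = 4/3 tbsp) × 11/3 ÷ 16 tbsp/cup × 138 g/cup ≈ 42.2 g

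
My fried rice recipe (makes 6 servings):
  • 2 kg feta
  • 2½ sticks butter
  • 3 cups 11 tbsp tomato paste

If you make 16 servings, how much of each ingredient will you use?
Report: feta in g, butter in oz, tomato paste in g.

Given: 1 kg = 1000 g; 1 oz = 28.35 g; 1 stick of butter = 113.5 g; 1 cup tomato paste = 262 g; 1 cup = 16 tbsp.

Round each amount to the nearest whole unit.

feta: 5333 g; butter: 27 oz; tomato paste: 2576 g

Scaling factor: 16/6 = 8/3.
feta: 2 kg × 8/3 × 1000 g/kg ≈ 5333 g
butter: 2.5 stick × 8/3 × 113.5 g/stick ÷ 28.35 g/oz ≈ 27 oz
tomato paste: (3 cup + 11 tbsp = 3.6875 cup) × 8/3 × 262 g/cup ≈ 2576 g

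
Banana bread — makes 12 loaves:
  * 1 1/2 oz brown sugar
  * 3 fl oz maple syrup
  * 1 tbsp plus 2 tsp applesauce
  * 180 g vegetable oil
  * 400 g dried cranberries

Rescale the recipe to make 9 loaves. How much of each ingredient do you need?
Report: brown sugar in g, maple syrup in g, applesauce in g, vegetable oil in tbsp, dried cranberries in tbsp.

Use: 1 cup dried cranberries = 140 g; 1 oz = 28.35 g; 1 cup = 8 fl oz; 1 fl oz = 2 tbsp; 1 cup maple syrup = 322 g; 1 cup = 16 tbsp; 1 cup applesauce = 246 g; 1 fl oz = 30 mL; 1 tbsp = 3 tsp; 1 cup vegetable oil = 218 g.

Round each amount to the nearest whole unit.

brown sugar: 32 g; maple syrup: 91 g; applesauce: 19 g; vegetable oil: 10 tbsp; dried cranberries: 34 tbsp

Scaling factor: 9/12 = 3/4 = 0.75.
brown sugar: 1.5 oz × 3/4 × 28.35 g/oz ≈ 32 g
maple syrup: 3 fl oz × 3/4 ÷ 8 fl oz/cup × 322 g/cup ≈ 91 g
applesauce: (1 tbsp + 2 tsp = 5/3 tbsp) × 3/4 ÷ 16 tbsp/cup × 246 g/cup ≈ 19 g
vegetable oil: 180 g × 3/4 ÷ 218 g/cup × 16 tbsp/cup ≈ 10 tbsp
dried cranberries: 400 g × 3/4 ÷ 140 g/cup × 16 tbsp/cup ≈ 34 tbsp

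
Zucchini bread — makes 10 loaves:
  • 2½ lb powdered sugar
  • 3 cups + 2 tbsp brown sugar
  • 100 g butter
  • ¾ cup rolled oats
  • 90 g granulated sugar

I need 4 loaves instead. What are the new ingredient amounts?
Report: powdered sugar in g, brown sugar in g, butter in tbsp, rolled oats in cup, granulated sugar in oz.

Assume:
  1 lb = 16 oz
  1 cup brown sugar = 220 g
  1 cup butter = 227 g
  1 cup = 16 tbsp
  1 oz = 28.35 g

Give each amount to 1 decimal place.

Scaling factor: 4/10 = 2/5 = 0.4.
powdered sugar: 2.5 lb × 2/5 × 16 oz/lb × 28.35 g/oz = 453.6 g
brown sugar: (3 cup + 2 tbsp = 3.125 cup) × 2/5 × 220 g/cup = 275.0 g
butter: 100 g × 2/5 ÷ 227 g/cup × 16 tbsp/cup ≈ 2.8 tbsp
rolled oats: 0.75 cup × 2/5 = 0.3 cup
granulated sugar: 90 g × 2/5 ÷ 28.35 g/oz ≈ 1.3 oz

powdered sugar: 453.6 g; brown sugar: 275.0 g; butter: 2.8 tbsp; rolled oats: 0.3 cup; granulated sugar: 1.3 oz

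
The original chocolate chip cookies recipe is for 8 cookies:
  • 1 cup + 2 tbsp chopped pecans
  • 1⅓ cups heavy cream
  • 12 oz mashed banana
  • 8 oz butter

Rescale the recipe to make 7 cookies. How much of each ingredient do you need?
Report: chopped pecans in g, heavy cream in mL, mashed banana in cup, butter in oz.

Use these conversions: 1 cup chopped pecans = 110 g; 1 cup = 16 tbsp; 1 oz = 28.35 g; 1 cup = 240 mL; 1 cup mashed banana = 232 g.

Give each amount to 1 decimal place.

Scaling factor: 7/8 = 0.875.
chopped pecans: (1 cup + 2 tbsp = 1.125 cup) × 7/8 × 110 g/cup ≈ 108.3 g
heavy cream: 4/3 cup × 7/8 × 240 mL/cup = 280.0 mL
mashed banana: 12 oz × 7/8 × 28.35 g/oz ÷ 232 g/cup ≈ 1.3 cup
butter: 8 oz × 7/8 = 7.0 oz

chopped pecans: 108.3 g; heavy cream: 280.0 mL; mashed banana: 1.3 cup; butter: 7.0 oz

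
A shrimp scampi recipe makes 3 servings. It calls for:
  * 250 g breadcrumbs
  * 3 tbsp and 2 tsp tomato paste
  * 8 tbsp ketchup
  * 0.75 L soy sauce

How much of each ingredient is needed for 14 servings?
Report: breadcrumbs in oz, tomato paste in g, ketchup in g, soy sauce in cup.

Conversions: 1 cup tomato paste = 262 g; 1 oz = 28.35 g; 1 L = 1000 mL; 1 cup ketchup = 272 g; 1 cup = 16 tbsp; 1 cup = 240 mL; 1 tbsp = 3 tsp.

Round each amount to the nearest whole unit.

breadcrumbs: 41 oz; tomato paste: 280 g; ketchup: 635 g; soy sauce: 15 cup

Scaling factor: 14/3.
breadcrumbs: 250 g × 14/3 ÷ 28.35 g/oz ≈ 41 oz
tomato paste: (3 tbsp + 2 tsp = 11/3 tbsp) × 14/3 ÷ 16 tbsp/cup × 262 g/cup ≈ 280 g
ketchup: 8 tbsp × 14/3 ÷ 16 tbsp/cup × 272 g/cup ≈ 635 g
soy sauce: 0.75 L × 14/3 × 1000 mL/L ÷ 240 mL/cup ≈ 15 cup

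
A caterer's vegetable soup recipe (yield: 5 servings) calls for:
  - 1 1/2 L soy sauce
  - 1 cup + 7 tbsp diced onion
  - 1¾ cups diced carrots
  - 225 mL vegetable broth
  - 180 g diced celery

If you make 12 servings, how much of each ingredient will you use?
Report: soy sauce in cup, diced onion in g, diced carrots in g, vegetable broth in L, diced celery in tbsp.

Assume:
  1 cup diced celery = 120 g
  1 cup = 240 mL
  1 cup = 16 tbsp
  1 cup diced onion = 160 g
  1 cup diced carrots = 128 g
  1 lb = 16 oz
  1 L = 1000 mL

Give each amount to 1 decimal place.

Scaling factor: 12/5 = 2.4.
soy sauce: 1.5 L × 12/5 × 1000 mL/L ÷ 240 mL/cup = 15.0 cup
diced onion: (1 cup + 7 tbsp = 1.4375 cup) × 12/5 × 160 g/cup = 552.0 g
diced carrots: 1.75 cup × 12/5 × 128 g/cup = 537.6 g
vegetable broth: 225 mL × 12/5 ÷ 1000 mL/L ≈ 0.5 L
diced celery: 180 g × 12/5 ÷ 120 g/cup × 16 tbsp/cup = 57.6 tbsp

soy sauce: 15.0 cup; diced onion: 552.0 g; diced carrots: 537.6 g; vegetable broth: 0.5 L; diced celery: 57.6 tbsp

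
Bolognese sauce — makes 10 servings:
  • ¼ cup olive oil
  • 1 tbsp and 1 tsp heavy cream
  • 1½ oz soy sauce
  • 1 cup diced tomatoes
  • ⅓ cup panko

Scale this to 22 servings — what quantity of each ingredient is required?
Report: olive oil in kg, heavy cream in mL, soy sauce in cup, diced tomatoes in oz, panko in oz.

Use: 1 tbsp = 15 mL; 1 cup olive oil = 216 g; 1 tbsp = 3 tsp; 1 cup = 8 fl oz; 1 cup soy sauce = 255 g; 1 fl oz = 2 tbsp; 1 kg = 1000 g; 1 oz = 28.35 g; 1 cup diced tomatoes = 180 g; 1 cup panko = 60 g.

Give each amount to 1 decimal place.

olive oil: 0.1 kg; heavy cream: 44.0 mL; soy sauce: 0.4 cup; diced tomatoes: 14.0 oz; panko: 1.6 oz

Scaling factor: 22/10 = 11/5 = 2.2.
olive oil: 0.25 cup × 11/5 × 216 g/cup ÷ 1000 g/kg ≈ 0.1 kg
heavy cream: (1 tbsp + 1 tsp = 4/3 tbsp) × 11/5 × 15 mL/tbsp = 44.0 mL
soy sauce: 1.5 oz × 11/5 × 28.35 g/oz ÷ 255 g/cup ≈ 0.4 cup
diced tomatoes: 1 cup × 11/5 × 180 g/cup ÷ 28.35 g/oz ≈ 14.0 oz
panko: 1/3 cup × 11/5 × 60 g/cup ÷ 28.35 g/oz ≈ 1.6 oz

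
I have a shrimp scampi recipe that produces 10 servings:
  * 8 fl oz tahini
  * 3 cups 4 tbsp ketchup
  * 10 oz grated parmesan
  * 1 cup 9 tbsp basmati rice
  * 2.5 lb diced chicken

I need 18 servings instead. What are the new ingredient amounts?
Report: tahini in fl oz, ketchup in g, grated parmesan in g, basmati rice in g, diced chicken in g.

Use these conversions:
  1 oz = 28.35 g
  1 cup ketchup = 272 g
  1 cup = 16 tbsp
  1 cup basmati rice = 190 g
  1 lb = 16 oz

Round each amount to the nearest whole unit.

Scaling factor: 18/10 = 9/5 = 1.8.
tahini: 8 fl oz × 9/5 ≈ 14 fl oz
ketchup: (3 cup + 4 tbsp = 3.25 cup) × 9/5 × 272 g/cup ≈ 1591 g
grated parmesan: 10 oz × 9/5 × 28.35 g/oz ≈ 510 g
basmati rice: (1 cup + 9 tbsp = 1.5625 cup) × 9/5 × 190 g/cup ≈ 534 g
diced chicken: 2.5 lb × 9/5 × 16 oz/lb × 28.35 g/oz ≈ 2041 g

tahini: 14 fl oz; ketchup: 1591 g; grated parmesan: 510 g; basmati rice: 534 g; diced chicken: 2041 g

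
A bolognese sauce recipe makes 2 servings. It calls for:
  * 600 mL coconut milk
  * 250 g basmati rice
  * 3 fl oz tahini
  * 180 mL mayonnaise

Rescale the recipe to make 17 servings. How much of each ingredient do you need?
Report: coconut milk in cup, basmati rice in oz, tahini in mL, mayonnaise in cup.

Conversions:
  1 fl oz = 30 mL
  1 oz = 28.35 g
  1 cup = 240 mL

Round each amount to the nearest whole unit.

coconut milk: 21 cup; basmati rice: 75 oz; tahini: 765 mL; mayonnaise: 6 cup

Scaling factor: 17/2 = 8.5.
coconut milk: 600 mL × 17/2 ÷ 240 mL/cup ≈ 21 cup
basmati rice: 250 g × 17/2 ÷ 28.35 g/oz ≈ 75 oz
tahini: 3 fl oz × 17/2 × 30 mL/fl oz = 765 mL
mayonnaise: 180 mL × 17/2 ÷ 240 mL/cup ≈ 6 cup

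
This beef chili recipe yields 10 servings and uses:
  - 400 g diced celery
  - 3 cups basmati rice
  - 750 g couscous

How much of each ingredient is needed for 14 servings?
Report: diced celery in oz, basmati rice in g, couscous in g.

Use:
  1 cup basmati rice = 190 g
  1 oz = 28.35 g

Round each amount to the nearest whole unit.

Scaling factor: 14/10 = 7/5 = 1.4.
diced celery: 400 g × 7/5 ÷ 28.35 g/oz ≈ 20 oz
basmati rice: 3 cup × 7/5 × 190 g/cup = 798 g
couscous: 750 g × 7/5 = 1050 g

diced celery: 20 oz; basmati rice: 798 g; couscous: 1050 g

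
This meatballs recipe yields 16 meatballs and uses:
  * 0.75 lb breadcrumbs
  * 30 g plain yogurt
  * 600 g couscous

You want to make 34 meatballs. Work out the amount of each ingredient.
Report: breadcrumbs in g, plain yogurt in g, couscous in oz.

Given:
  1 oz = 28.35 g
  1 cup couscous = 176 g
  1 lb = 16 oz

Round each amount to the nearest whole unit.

Scaling factor: 34/16 = 17/8 = 2.125.
breadcrumbs: 0.75 lb × 17/8 × 16 oz/lb × 28.35 g/oz ≈ 723 g
plain yogurt: 30 g × 17/8 ≈ 64 g
couscous: 600 g × 17/8 ÷ 28.35 g/oz ≈ 45 oz

breadcrumbs: 723 g; plain yogurt: 64 g; couscous: 45 oz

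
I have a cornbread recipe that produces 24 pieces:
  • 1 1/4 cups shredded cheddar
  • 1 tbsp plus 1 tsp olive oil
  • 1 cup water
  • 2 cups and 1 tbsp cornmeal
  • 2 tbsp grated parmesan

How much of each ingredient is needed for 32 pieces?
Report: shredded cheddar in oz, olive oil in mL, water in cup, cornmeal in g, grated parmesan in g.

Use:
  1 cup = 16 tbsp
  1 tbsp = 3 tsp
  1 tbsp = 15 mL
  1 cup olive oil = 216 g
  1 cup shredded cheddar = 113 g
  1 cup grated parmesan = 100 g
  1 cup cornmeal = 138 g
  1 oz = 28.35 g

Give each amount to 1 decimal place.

Scaling factor: 32/24 = 4/3.
shredded cheddar: 1.25 cup × 4/3 × 113 g/cup ÷ 28.35 g/oz ≈ 6.6 oz
olive oil: (1 tbsp + 1 tsp = 4/3 tbsp) × 4/3 × 15 mL/tbsp ≈ 26.7 mL
water: 1 cup × 4/3 ≈ 1.3 cup
cornmeal: (2 cup + 1 tbsp = 2.0625 cup) × 4/3 × 138 g/cup = 379.5 g
grated parmesan: 2 tbsp × 4/3 ÷ 16 tbsp/cup × 100 g/cup ≈ 16.7 g

shredded cheddar: 6.6 oz; olive oil: 26.7 mL; water: 1.3 cup; cornmeal: 379.5 g; grated parmesan: 16.7 g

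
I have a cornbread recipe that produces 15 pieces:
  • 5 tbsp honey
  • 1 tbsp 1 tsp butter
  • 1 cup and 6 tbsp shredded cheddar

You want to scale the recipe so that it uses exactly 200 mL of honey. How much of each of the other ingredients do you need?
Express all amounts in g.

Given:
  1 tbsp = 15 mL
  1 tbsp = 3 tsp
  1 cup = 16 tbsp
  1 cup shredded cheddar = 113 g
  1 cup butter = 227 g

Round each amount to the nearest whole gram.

butter: 50 g; shredded cheddar: 414 g

The original recipe has 75 mL of honey, so the scaling factor is 200 ÷ 75 = 8/3.
butter: (1 tbsp + 1 tsp = 4/3 tbsp) × 8/3 ÷ 16 tbsp/cup × 227 g/cup ≈ 50 g
shredded cheddar: (1 cup + 6 tbsp = 1.375 cup) × 8/3 × 113 g/cup ≈ 414 g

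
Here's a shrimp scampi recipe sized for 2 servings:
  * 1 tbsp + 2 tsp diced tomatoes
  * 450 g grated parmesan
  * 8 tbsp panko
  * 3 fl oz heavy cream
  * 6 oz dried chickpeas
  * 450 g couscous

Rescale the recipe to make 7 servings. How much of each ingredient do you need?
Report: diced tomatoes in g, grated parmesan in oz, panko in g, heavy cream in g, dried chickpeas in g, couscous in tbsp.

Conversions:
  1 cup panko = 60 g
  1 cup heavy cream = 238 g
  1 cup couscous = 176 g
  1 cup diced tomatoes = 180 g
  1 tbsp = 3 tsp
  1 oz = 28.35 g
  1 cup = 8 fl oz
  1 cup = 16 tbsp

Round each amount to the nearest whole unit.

Scaling factor: 7/2 = 3.5.
diced tomatoes: (1 tbsp + 2 tsp = 5/3 tbsp) × 7/2 ÷ 16 tbsp/cup × 180 g/cup ≈ 66 g
grated parmesan: 450 g × 7/2 ÷ 28.35 g/oz ≈ 56 oz
panko: 8 tbsp × 7/2 ÷ 16 tbsp/cup × 60 g/cup = 105 g
heavy cream: 3 fl oz × 7/2 ÷ 8 fl oz/cup × 238 g/cup ≈ 312 g
dried chickpeas: 6 oz × 7/2 × 28.35 g/oz ≈ 595 g
couscous: 450 g × 7/2 ÷ 176 g/cup × 16 tbsp/cup ≈ 143 tbsp

diced tomatoes: 66 g; grated parmesan: 56 oz; panko: 105 g; heavy cream: 312 g; dried chickpeas: 595 g; couscous: 143 tbsp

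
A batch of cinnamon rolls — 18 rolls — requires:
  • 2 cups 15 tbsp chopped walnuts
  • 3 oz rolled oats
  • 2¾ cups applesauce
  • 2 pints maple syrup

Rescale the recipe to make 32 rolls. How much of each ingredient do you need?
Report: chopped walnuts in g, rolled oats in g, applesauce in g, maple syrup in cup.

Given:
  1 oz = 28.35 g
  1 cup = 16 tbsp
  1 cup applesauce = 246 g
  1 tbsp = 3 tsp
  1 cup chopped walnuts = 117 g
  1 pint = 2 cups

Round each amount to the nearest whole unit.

Scaling factor: 32/18 = 16/9.
chopped walnuts: (2 cup + 15 tbsp = 2.9375 cup) × 16/9 × 117 g/cup = 611 g
rolled oats: 3 oz × 16/9 × 28.35 g/oz ≈ 151 g
applesauce: 2.75 cup × 16/9 × 246 g/cup ≈ 1203 g
maple syrup: 2 pint × 16/9 × 2 cup/pint ≈ 7 cup

chopped walnuts: 611 g; rolled oats: 151 g; applesauce: 1203 g; maple syrup: 7 cup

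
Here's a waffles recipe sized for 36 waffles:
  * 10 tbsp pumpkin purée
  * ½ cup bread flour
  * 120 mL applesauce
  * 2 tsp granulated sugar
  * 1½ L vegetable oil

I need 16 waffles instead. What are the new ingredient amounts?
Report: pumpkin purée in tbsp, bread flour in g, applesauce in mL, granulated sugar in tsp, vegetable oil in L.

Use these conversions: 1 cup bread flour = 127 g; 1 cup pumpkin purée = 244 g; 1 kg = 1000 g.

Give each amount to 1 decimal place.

pumpkin purée: 4.4 tbsp; bread flour: 28.2 g; applesauce: 53.3 mL; granulated sugar: 0.9 tsp; vegetable oil: 0.7 L

Scaling factor: 16/36 = 4/9.
pumpkin purée: 10 tbsp × 4/9 ≈ 4.4 tbsp
bread flour: 0.5 cup × 4/9 × 127 g/cup ≈ 28.2 g
applesauce: 120 mL × 4/9 ≈ 53.3 mL
granulated sugar: 2 tsp × 4/9 ≈ 0.9 tsp
vegetable oil: 1.5 L × 4/9 ≈ 0.7 L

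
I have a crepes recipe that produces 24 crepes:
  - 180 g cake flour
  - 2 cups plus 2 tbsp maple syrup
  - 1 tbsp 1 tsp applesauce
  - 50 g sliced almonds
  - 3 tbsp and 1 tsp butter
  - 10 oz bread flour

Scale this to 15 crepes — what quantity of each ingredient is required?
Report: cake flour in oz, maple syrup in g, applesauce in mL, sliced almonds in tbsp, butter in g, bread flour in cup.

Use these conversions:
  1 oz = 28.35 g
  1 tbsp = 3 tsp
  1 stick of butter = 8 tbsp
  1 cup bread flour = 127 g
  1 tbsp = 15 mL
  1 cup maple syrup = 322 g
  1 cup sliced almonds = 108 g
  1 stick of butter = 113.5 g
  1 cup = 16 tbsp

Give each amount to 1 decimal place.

Scaling factor: 15/24 = 5/8 = 0.625.
cake flour: 180 g × 5/8 ÷ 28.35 g/oz ≈ 4.0 oz
maple syrup: (2 cup + 2 tbsp = 2.125 cup) × 5/8 × 322 g/cup ≈ 427.7 g
applesauce: (1 tbsp + 1 tsp = 4/3 tbsp) × 5/8 × 15 mL/tbsp = 12.5 mL
sliced almonds: 50 g × 5/8 ÷ 108 g/cup × 16 tbsp/cup ≈ 4.6 tbsp
butter: (3 tbsp + 1 tsp = 10/3 tbsp) × 5/8 ÷ 8 tbsp/stick × 113.5 g/stick ≈ 29.6 g
bread flour: 10 oz × 5/8 × 28.35 g/oz ÷ 127 g/cup ≈ 1.4 cup

cake flour: 4.0 oz; maple syrup: 427.7 g; applesauce: 12.5 mL; sliced almonds: 4.6 tbsp; butter: 29.6 g; bread flour: 1.4 cup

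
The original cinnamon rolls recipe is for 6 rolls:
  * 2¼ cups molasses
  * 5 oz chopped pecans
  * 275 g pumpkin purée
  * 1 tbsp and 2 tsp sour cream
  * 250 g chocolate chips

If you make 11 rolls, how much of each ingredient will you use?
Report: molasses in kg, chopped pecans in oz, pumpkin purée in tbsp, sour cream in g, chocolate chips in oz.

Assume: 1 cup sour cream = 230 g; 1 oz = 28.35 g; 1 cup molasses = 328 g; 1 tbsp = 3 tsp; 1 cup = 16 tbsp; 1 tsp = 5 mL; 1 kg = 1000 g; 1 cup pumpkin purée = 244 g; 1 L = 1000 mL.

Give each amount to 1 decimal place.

Scaling factor: 11/6.
molasses: 2.25 cup × 11/6 × 328 g/cup ÷ 1000 g/kg ≈ 1.4 kg
chopped pecans: 5 oz × 11/6 ≈ 9.2 oz
pumpkin purée: 275 g × 11/6 ÷ 244 g/cup × 16 tbsp/cup ≈ 33.1 tbsp
sour cream: (1 tbsp + 2 tsp = 5/3 tbsp) × 11/6 ÷ 16 tbsp/cup × 230 g/cup ≈ 43.9 g
chocolate chips: 250 g × 11/6 ÷ 28.35 g/oz ≈ 16.2 oz

molasses: 1.4 kg; chopped pecans: 9.2 oz; pumpkin purée: 33.1 tbsp; sour cream: 43.9 g; chocolate chips: 16.2 oz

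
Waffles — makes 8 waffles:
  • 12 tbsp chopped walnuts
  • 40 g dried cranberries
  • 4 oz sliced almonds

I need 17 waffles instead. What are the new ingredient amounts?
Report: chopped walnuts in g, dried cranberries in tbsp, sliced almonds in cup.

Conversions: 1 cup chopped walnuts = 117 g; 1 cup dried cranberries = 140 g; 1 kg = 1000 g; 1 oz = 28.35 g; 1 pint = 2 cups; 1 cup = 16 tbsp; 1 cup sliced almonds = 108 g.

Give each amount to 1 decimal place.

chopped walnuts: 186.5 g; dried cranberries: 9.7 tbsp; sliced almonds: 2.2 cup

Scaling factor: 17/8 = 2.125.
chopped walnuts: 12 tbsp × 17/8 ÷ 16 tbsp/cup × 117 g/cup ≈ 186.5 g
dried cranberries: 40 g × 17/8 ÷ 140 g/cup × 16 tbsp/cup ≈ 9.7 tbsp
sliced almonds: 4 oz × 17/8 × 28.35 g/oz ÷ 108 g/cup ≈ 2.2 cup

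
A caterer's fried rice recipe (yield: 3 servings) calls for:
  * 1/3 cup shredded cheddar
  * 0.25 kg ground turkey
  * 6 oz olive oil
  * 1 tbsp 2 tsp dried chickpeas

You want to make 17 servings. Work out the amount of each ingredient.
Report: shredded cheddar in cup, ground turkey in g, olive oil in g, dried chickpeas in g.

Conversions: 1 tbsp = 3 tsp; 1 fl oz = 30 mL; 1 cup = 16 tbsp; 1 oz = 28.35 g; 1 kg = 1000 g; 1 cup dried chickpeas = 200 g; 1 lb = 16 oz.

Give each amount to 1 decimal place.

Scaling factor: 17/3.
shredded cheddar: 1/3 cup × 17/3 ≈ 1.9 cup
ground turkey: 0.25 kg × 17/3 × 1000 g/kg ≈ 1416.7 g
olive oil: 6 oz × 17/3 × 28.35 g/oz = 963.9 g
dried chickpeas: (1 tbsp + 2 tsp = 5/3 tbsp) × 17/3 ÷ 16 tbsp/cup × 200 g/cup ≈ 118.1 g

shredded cheddar: 1.9 cup; ground turkey: 1416.7 g; olive oil: 963.9 g; dried chickpeas: 118.1 g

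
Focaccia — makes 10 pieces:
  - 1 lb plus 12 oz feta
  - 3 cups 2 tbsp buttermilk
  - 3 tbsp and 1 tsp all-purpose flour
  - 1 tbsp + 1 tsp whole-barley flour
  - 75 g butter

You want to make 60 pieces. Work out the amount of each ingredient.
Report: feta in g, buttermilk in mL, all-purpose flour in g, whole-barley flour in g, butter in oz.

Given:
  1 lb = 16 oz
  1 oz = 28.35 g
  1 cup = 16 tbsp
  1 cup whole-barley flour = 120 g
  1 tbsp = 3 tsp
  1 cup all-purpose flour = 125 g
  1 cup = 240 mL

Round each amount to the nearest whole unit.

feta: 4763 g; buttermilk: 4500 mL; all-purpose flour: 156 g; whole-barley flour: 60 g; butter: 16 oz

Scaling factor: 60/10 = 6.
feta: (1 lb + 12 oz = 1.75 lb) × 6 × 16 oz/lb × 28.35 g/oz ≈ 4763 g
buttermilk: (3 cup + 2 tbsp = 3.125 cup) × 6 × 240 mL/cup = 4500 mL
all-purpose flour: (3 tbsp + 1 tsp = 10/3 tbsp) × 6 ÷ 16 tbsp/cup × 125 g/cup ≈ 156 g
whole-barley flour: (1 tbsp + 1 tsp = 4/3 tbsp) × 6 ÷ 16 tbsp/cup × 120 g/cup = 60 g
butter: 75 g × 6 ÷ 28.35 g/oz ≈ 16 oz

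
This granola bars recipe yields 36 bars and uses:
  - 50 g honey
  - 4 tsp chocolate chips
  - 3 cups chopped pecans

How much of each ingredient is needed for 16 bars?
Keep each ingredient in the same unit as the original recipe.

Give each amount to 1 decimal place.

Scaling factor: 16/36 = 4/9.
honey: 50 g × 4/9 ≈ 22.2 g
chocolate chips: 4 tsp × 4/9 ≈ 1.8 tsp
chopped pecans: 3 cup × 4/9 ≈ 1.3 cup

honey: 22.2 g; chocolate chips: 1.8 tsp; chopped pecans: 1.3 cup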